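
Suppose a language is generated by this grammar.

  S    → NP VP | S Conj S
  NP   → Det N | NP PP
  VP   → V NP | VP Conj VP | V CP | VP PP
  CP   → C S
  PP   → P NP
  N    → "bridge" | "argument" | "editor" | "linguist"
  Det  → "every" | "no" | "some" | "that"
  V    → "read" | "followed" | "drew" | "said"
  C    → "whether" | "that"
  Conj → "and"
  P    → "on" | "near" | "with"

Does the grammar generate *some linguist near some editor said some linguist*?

Grammatical

S
  NP
    NP
      Det: some
      N: linguist
    PP
      P: near
      NP
        Det: some
        N: editor
  VP
    V: said
    NP
      Det: some
      N: linguist
Every word is introduced by a lexical rule and the phrasal rules combine the resulting categories into a single S.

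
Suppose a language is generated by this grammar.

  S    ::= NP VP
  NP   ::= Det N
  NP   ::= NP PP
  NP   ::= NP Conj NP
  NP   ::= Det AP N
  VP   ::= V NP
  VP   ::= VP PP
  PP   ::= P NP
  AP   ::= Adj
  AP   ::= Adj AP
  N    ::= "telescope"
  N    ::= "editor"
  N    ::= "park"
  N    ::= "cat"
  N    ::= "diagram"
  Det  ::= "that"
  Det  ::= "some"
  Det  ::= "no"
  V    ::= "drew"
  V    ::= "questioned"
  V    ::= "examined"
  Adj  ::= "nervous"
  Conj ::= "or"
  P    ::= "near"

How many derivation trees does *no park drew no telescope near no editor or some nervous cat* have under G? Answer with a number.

3

Two of the 3 distinct bracketings:
[S [NP [Det no] [N park]] [VP [V drew] [NP [NP [Det no] [N telescope]] [PP [P near] [NP [NP [Det no] [N editor]] [Conj or] [NP [Det some] [AP [Adj nervous]] [N cat]]]]]]]
[S [NP [Det no] [N park]] [VP [V drew] [NP [NP [NP [Det no] [N telescope]] [PP [P near] [NP [Det no] [N editor]]]] [Conj or] [NP [Det some] [AP [Adj nervous]] [N cat]]]]]
The trees differ in how a recursive rule is bracketed over the same span.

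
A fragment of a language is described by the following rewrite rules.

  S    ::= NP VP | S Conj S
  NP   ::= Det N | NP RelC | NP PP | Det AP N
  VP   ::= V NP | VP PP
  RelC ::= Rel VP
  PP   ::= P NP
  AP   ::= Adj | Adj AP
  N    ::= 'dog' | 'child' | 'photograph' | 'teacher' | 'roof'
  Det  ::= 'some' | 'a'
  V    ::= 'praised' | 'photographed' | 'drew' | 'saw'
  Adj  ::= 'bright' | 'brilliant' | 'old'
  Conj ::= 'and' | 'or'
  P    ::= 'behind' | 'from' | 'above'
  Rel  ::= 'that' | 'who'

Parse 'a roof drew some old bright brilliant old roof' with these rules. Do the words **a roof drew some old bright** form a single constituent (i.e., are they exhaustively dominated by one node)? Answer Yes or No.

[S [NP [Det a] [N roof]] [VP [V drew] [NP [Det some] [AP [Adj old] [AP [Adj bright] [AP [Adj brilliant] [AP [Adj old]]]]] [N roof]]]]
The smallest constituent containing 'a roof drew some old bright' is the S spanning 'a roof drew some old bright brilliant old roof'; no single node in the tree dominates exactly the given words.

No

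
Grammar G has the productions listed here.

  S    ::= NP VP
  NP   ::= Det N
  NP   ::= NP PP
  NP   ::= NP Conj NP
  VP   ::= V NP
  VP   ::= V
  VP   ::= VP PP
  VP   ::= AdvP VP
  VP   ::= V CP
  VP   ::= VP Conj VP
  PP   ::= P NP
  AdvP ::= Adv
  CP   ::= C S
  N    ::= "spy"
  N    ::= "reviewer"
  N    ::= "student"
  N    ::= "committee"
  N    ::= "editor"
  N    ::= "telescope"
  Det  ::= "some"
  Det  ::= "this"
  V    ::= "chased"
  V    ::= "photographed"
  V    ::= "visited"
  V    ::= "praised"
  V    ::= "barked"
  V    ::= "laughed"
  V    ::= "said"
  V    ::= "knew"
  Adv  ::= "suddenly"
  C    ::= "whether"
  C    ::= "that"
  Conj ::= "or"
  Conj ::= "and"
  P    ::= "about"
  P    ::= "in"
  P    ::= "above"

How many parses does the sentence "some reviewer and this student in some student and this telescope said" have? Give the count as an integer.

5

Two of the 5 distinct bracketings:
[S [NP [NP [NP [Det some] [N reviewer]] [Conj and] [NP [Det this] [N student]]] [PP [P in] [NP [NP [Det some] [N student]] [Conj and] [NP [Det this] [N telescope]]]]] [VP [V said]]]
[S [NP [NP [Det some] [N reviewer]] [Conj and] [NP [NP [Det this] [N student]] [PP [P in] [NP [NP [Det some] [N student]] [Conj and] [NP [Det this] [N telescope]]]]]] [VP [V said]]]
The trees differ in how a recursive rule is bracketed over the same span.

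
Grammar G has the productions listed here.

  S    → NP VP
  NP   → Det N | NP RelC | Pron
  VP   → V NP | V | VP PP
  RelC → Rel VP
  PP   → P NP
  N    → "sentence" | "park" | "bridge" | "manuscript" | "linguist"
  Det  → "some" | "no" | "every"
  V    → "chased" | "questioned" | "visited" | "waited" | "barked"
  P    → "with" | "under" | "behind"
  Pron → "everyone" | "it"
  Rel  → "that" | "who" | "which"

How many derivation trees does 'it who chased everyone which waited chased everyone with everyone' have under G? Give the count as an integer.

The two bracketings:
[S [NP [NP [Pron it]] [RelC [Rel who] [VP [V chased] [NP [NP [Pron everyone]] [RelC [Rel which] [VP [V waited]]]]]]] [VP [VP [V chased] [NP [Pron everyone]]] [PP [P with] [NP [Pron everyone]]]]]
[S [NP [NP [NP [Pron it]] [RelC [Rel who] [VP [V chased] [NP [Pron everyone]]]]] [RelC [Rel which] [VP [V waited]]]] [VP [VP [V chased] [NP [Pron everyone]]] [PP [P with] [NP [Pron everyone]]]]]
The trees differ in how a recursive rule is bracketed over the same span.

2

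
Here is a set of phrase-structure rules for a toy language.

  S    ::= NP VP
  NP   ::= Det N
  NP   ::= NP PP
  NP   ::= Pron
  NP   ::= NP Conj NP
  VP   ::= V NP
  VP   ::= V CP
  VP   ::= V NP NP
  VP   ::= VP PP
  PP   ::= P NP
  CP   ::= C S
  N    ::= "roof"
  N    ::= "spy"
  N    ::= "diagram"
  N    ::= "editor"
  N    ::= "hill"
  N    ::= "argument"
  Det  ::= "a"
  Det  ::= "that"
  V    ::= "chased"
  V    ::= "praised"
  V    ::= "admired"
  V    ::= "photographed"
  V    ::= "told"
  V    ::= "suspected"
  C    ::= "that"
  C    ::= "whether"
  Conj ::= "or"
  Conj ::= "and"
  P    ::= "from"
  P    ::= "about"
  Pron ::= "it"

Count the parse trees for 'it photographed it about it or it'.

3

Two of the 3 distinct bracketings:
[S [NP [Pron it]] [VP [V photographed] [NP [NP [Pron it]] [PP [P about] [NP [NP [Pron it]] [Conj or] [NP [Pron it]]]]]]]
[S [NP [Pron it]] [VP [V photographed] [NP [NP [NP [Pron it]] [PP [P about] [NP [Pron it]]]] [Conj or] [NP [Pron it]]]]]
The trees differ in how a recursive rule is bracketed over the same span.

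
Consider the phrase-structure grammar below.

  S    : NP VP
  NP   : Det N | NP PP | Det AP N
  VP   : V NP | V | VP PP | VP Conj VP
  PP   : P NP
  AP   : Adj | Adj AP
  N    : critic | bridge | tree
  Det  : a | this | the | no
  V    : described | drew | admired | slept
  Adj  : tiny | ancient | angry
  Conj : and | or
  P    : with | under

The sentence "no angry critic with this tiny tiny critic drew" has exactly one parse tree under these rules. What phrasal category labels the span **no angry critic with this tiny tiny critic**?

S
  NP
    NP
      Det: no
      AP
        Adj: angry
      N: critic
    PP
      P: with
      NP
        Det: this
        AP
          Adj: tiny
          AP
            Adj: tiny
        N: critic
  VP
    V: drew
The span 'no angry critic with this tiny tiny critic' is the NP node built by NP → NP PP.

NP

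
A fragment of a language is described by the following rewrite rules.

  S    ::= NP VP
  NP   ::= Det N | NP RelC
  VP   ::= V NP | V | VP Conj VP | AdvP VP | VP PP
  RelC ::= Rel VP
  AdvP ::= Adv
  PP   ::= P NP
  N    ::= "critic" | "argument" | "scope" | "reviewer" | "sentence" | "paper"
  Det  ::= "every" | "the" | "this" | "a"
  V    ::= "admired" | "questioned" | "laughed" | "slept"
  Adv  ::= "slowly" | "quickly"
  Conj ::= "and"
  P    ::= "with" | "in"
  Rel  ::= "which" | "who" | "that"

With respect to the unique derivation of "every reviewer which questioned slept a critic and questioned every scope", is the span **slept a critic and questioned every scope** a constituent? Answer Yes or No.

[S [NP [NP [Det every] [N reviewer]] [RelC [Rel which] [VP [V questioned]]]] [VP [VP [V slept] [NP [Det a] [N critic]]] [Conj and] [VP [V questioned] [NP [Det every] [N scope]]]]]
The words 'slept a critic and questioned every scope' are exhaustively dominated by a single VP node (built by VP → VP Conj VP), so they form a constituent.

Yes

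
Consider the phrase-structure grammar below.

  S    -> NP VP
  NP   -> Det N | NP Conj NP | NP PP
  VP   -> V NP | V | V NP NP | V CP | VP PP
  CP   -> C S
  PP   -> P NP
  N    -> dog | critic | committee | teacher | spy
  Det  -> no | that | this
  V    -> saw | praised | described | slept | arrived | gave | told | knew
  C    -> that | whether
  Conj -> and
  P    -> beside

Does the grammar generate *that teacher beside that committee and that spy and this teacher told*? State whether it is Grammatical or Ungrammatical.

S
  NP
    NP
      NP
        Det: that
        N: teacher
      PP
        P: beside
        NP
          Det: that
          N: committee
    Conj: and
    NP
      NP
        Det: that
        N: spy
      Conj: and
      NP
        Det: this
        N: teacher
  VP
    V: told
Every word is introduced by a lexical rule and the phrasal rules combine the resulting categories into a single S.

Grammatical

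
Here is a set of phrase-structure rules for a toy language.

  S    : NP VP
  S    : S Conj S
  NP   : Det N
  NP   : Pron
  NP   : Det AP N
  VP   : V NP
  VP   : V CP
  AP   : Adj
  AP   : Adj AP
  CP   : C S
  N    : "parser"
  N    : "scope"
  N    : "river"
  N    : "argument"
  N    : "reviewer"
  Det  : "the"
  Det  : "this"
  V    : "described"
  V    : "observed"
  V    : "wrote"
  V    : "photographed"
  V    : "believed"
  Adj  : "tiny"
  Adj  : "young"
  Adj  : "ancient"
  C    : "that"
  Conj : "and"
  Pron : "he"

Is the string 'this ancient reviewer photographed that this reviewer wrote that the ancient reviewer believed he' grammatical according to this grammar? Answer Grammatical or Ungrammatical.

Grammatical

S
  NP
    Det: this
    AP
      Adj: ancient
    N: reviewer
  VP
    V: photographed
    CP
      C: that
      S
        NP
          Det: this
          N: reviewer
        VP
          V: wrote
          CP
            C: that
            S
              NP
                Det: the
                AP
                  Adj: ancient
                N: reviewer
              VP
                V: believed
                NP
                  Pron: he
Each bracket corresponds to one application of a listed rule, so the string is derivable from S.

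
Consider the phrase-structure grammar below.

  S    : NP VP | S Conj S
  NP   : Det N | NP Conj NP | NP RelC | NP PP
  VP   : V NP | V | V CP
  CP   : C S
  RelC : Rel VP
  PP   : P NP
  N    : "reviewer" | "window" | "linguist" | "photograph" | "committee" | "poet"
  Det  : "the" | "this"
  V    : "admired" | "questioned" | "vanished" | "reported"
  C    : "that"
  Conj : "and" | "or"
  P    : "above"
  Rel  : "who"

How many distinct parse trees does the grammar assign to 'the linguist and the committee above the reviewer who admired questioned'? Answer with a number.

5

Two of the 5 distinct bracketings:
[S [NP [NP [Det the] [N linguist]] [Conj and] [NP [NP [NP [Det the] [N committee]] [PP [P above] [NP [Det the] [N reviewer]]]] [RelC [Rel who] [VP [V admired]]]]] [VP [V questioned]]]
[S [NP [NP [Det the] [N linguist]] [Conj and] [NP [NP [Det the] [N committee]] [PP [P above] [NP [NP [Det the] [N reviewer]] [RelC [Rel who] [VP [V admired]]]]]]] [VP [V questioned]]]
The trees differ in how a recursive rule is bracketed over the same span.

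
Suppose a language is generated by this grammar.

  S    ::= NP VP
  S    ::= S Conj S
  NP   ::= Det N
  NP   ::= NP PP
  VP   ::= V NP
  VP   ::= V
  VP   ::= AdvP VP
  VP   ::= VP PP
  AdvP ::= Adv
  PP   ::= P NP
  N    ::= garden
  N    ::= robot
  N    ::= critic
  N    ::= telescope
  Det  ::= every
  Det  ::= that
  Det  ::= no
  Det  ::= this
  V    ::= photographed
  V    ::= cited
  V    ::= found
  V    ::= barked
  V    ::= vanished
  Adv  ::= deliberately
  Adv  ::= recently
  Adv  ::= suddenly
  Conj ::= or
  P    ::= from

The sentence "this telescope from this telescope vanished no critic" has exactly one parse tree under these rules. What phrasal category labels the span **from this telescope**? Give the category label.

PP

S
  NP
    NP
      Det: this
      N: telescope
    PP
      P: from
      NP
        Det: this
        N: telescope
  VP
    V: vanished
    NP
      Det: no
      N: critic
The span 'from this telescope' is the PP node built by PP → P NP.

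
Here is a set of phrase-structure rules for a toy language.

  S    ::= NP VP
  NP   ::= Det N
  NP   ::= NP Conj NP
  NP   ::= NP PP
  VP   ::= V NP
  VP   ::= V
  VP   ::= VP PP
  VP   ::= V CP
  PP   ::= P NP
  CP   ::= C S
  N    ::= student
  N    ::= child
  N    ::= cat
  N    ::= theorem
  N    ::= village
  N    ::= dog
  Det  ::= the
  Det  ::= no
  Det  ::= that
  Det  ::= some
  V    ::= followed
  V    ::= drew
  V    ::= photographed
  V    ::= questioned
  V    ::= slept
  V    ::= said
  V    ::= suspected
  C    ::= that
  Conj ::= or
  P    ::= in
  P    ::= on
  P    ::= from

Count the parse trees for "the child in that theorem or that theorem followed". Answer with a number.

2

The two bracketings:
[S [NP [NP [NP [Det the] [N child]] [PP [P in] [NP [Det that] [N theorem]]]] [Conj or] [NP [Det that] [N theorem]]] [VP [V followed]]]
[S [NP [NP [Det the] [N child]] [PP [P in] [NP [NP [Det that] [N theorem]] [Conj or] [NP [Det that] [N theorem]]]]] [VP [V followed]]]
The trees differ in how a recursive rule is bracketed over the same span.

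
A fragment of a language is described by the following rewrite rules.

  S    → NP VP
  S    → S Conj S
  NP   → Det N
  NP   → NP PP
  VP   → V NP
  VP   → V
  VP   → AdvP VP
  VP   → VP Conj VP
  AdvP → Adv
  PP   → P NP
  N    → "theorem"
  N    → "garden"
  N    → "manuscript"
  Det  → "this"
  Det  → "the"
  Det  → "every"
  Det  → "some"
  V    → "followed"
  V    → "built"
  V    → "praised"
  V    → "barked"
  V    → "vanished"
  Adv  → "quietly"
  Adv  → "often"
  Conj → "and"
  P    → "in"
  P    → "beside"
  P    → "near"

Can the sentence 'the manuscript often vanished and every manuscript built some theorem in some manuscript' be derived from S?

Grammatical

S
  S
    NP
      Det: the
      N: manuscript
    VP
      AdvP
        Adv: often
      VP
        V: vanished
  Conj: and
  S
    NP
      Det: every
      N: manuscript
    VP
      V: built
      NP
        NP
          Det: some
          N: theorem
        PP
          P: in
          NP
            Det: some
            N: manuscript
Each bracket corresponds to one application of a listed rule, so the string is derivable from S.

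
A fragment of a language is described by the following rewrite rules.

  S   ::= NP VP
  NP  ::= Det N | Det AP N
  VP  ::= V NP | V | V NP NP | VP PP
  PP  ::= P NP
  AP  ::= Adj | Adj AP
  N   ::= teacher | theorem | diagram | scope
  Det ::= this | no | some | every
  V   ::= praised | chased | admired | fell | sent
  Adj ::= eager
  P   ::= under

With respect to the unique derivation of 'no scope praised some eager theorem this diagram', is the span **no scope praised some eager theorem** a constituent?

[S [NP [Det no] [N scope]] [VP [V praised] [NP [Det some] [AP [Adj eager]] [N theorem]] [NP [Det this] [N diagram]]]]
The smallest constituent containing 'no scope praised some eager theorem' is the S spanning 'no scope praised some eager theorem this diagram'; no single node in the tree dominates exactly the given words.

No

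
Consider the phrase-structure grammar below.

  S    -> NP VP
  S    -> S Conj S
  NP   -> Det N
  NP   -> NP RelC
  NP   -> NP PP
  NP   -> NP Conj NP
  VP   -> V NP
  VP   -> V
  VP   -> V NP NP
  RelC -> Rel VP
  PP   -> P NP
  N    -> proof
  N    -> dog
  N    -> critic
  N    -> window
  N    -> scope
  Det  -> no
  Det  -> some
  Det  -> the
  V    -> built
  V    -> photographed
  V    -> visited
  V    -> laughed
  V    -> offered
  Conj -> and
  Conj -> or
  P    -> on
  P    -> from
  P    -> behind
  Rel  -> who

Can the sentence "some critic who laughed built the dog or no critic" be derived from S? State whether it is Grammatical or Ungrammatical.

[S [NP [NP [Det some] [N critic]] [RelC [Rel who] [VP [V laughed]]]] [VP [V built] [NP [NP [Det the] [N dog]] [Conj or] [NP [Det no] [N critic]]]]]
Every word is introduced by a lexical rule and the phrasal rules combine the resulting categories into a single S.

Grammatical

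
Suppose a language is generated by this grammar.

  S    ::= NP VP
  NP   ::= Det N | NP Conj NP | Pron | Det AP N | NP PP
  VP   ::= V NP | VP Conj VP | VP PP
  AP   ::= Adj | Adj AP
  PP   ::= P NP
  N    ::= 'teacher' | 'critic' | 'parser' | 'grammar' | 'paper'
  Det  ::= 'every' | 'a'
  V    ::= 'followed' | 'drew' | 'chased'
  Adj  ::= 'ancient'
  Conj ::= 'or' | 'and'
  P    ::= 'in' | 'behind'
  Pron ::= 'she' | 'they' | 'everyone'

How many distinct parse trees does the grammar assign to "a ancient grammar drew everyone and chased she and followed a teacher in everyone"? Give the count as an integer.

7

Two of the 7 distinct bracketings:
[S [NP [Det a] [AP [Adj ancient]] [N grammar]] [VP [VP [V drew] [NP [Pron everyone]]] [Conj and] [VP [VP [V chased] [NP [Pron she]]] [Conj and] [VP [V followed] [NP [NP [Det a] [N teacher]] [PP [P in] [NP [Pron everyone]]]]]]]]
[S [NP [Det a] [AP [Adj ancient]] [N grammar]] [VP [VP [V drew] [NP [Pron everyone]]] [Conj and] [VP [VP [V chased] [NP [Pron she]]] [Conj and] [VP [VP [V followed] [NP [Det a] [N teacher]]] [PP [P in] [NP [Pron everyone]]]]]]]
The difference turns on whether NP → NP PP is used at the relevant span, versus an alternative expansion of NP.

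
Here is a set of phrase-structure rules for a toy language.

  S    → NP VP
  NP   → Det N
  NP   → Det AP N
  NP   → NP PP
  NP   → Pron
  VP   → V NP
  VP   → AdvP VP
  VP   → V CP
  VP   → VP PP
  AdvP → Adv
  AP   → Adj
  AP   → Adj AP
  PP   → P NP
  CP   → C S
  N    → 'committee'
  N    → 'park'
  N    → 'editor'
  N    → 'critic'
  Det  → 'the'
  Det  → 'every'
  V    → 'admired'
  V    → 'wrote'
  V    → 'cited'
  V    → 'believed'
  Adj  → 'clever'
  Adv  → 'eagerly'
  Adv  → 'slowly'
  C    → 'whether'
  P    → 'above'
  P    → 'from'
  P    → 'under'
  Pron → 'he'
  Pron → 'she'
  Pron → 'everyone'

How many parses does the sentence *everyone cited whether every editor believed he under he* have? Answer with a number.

Two of the 3 distinct bracketings:
[S [NP [Pron everyone]] [VP [V cited] [CP [C whether] [S [NP [Det every] [N editor]] [VP [V believed] [NP [NP [Pron he]] [PP [P under] [NP [Pron he]]]]]]]]]
[S [NP [Pron everyone]] [VP [V cited] [CP [C whether] [S [NP [Det every] [N editor]] [VP [VP [V believed] [NP [Pron he]]] [PP [P under] [NP [Pron he]]]]]]]]
The difference turns on whether NP → NP PP is used at the relevant span, versus an alternative expansion of NP.

3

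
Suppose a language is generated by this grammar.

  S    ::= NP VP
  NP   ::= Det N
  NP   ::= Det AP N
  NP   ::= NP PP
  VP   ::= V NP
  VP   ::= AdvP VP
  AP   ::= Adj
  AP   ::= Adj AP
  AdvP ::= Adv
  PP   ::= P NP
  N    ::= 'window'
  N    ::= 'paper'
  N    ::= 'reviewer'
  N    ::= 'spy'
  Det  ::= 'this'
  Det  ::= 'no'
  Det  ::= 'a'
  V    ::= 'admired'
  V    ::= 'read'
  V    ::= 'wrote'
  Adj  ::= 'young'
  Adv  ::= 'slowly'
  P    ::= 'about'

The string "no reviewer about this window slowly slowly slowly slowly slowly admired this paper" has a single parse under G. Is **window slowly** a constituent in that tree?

No

[S [NP [NP [Det no] [N reviewer]] [PP [P about] [NP [Det this] [N window]]]] [VP [AdvP [Adv slowly]] [VP [AdvP [Adv slowly]] [VP [AdvP [Adv slowly]] [VP [AdvP [Adv slowly]] [VP [AdvP [Adv slowly]] [VP [V admired] [NP [Det this] [N paper]]]]]]]]]
The smallest constituent containing 'window slowly' is the S spanning 'no reviewer about this window slowly slowly slowly slowly slowly admired this paper'; no single node in the tree dominates exactly the given words.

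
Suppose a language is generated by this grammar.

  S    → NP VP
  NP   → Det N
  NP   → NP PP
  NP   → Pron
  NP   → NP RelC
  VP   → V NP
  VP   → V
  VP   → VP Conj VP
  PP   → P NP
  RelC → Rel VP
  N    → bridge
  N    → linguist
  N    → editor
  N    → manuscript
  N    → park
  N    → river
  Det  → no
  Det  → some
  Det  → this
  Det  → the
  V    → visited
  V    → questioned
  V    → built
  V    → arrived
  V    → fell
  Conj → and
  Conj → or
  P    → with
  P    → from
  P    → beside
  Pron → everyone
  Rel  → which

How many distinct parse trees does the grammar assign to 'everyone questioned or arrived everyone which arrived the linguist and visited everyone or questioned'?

9

Two of the 9 distinct bracketings:
[S [NP [Pron everyone]] [VP [VP [V questioned]] [Conj or] [VP [V arrived] [NP [NP [Pron everyone]] [RelC [Rel which] [VP [VP [V arrived] [NP [Det the] [N linguist]]] [Conj and] [VP [VP [V visited] [NP [Pron everyone]]] [Conj or] [VP [V questioned]]]]]]]]]
[S [NP [Pron everyone]] [VP [VP [V questioned]] [Conj or] [VP [V arrived] [NP [NP [Pron everyone]] [RelC [Rel which] [VP [VP [VP [V arrived] [NP [Det the] [N linguist]]] [Conj and] [VP [V visited] [NP [Pron everyone]]]] [Conj or] [VP [V questioned]]]]]]]]
The trees differ in how a recursive rule is bracketed over the same span.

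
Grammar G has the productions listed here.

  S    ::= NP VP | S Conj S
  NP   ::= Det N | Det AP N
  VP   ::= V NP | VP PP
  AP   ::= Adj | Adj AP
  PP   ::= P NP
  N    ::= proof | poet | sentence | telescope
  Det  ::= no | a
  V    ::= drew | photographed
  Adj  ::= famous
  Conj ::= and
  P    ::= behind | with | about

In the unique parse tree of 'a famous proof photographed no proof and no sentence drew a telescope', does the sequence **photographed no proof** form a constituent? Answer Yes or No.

[S [S [NP [Det a] [AP [Adj famous]] [N proof]] [VP [V photographed] [NP [Det no] [N proof]]]] [Conj and] [S [NP [Det no] [N sentence]] [VP [V drew] [NP [Det a] [N telescope]]]]]
The words 'photographed no proof' are exhaustively dominated by a single VP node (built by VP → V NP), so they form a constituent.

Yes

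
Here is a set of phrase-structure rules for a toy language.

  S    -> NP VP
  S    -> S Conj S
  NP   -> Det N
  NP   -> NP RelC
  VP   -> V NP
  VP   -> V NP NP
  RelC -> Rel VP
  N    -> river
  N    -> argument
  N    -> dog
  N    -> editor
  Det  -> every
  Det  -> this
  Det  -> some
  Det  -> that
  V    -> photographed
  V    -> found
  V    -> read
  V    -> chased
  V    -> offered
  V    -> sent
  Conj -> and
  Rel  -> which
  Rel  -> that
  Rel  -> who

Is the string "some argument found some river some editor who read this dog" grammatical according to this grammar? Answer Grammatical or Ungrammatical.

[S [NP [Det some] [N argument]] [VP [V found] [NP [Det some] [N river]] [NP [NP [Det some] [N editor]] [RelC [Rel who] [VP [V read] [NP [Det this] [N dog]]]]]]]
Each bracket corresponds to one application of a listed rule, so the string is derivable from S.

Grammatical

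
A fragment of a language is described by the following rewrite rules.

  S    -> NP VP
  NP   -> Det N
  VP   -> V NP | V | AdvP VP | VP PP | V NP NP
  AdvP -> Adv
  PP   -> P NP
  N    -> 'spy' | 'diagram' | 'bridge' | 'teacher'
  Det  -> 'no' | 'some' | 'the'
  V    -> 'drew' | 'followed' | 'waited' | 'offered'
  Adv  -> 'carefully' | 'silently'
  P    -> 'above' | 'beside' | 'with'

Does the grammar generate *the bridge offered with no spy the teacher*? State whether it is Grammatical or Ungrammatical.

Ungrammatical

For S → NP VP, the only prefix that parses as NP is 'the bridge', but the remainder 'offered with no spy the teacher' is not a VP under these rules.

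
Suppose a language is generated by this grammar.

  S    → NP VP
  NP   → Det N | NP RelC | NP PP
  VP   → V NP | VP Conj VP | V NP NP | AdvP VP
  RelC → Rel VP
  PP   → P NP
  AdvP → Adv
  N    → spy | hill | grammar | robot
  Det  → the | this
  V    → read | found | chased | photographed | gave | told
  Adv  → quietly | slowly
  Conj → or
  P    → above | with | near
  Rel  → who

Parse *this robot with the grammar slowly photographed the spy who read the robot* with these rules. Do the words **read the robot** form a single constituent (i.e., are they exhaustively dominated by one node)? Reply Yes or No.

[S [NP [NP [Det this] [N robot]] [PP [P with] [NP [Det the] [N grammar]]]] [VP [AdvP [Adv slowly]] [VP [V photographed] [NP [NP [Det the] [N spy]] [RelC [Rel who] [VP [V read] [NP [Det the] [N robot]]]]]]]]
The words 'read the robot' are exhaustively dominated by a single VP node (built by VP → V NP), so they form a constituent.

Yes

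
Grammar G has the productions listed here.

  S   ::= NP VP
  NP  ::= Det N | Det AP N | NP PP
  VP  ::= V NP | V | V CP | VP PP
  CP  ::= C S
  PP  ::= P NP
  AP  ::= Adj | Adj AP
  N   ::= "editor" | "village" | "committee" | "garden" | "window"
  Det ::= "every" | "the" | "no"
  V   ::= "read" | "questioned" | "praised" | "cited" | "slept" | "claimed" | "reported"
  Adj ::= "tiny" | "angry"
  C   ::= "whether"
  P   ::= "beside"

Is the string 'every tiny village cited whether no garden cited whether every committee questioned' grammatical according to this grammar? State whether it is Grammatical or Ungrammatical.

S
  NP
    Det: every
    AP
      Adj: tiny
    N: village
  VP
    V: cited
    CP
      C: whether
      S
        NP
          Det: no
          N: garden
        VP
          V: cited
          CP
            C: whether
            S
              NP
                Det: every
                N: committee
              VP
                V: questioned
Every word is introduced by a lexical rule and the phrasal rules combine the resulting categories into a single S.

Grammatical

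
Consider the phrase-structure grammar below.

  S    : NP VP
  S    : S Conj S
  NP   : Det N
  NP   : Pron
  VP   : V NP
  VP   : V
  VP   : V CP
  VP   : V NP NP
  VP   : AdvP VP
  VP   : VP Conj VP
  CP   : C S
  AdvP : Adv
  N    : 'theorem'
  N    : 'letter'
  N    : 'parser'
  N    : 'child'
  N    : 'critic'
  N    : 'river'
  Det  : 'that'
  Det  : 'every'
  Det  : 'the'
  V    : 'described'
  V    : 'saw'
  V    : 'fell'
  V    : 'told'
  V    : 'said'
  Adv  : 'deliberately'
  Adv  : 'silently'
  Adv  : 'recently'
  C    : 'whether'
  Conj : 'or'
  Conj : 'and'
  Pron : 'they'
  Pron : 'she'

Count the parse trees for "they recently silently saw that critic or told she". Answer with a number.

Two of the 3 distinct bracketings:
[S [NP [Pron they]] [VP [AdvP [Adv recently]] [VP [AdvP [Adv silently]] [VP [VP [V saw] [NP [Det that] [N critic]]] [Conj or] [VP [V told] [NP [Pron she]]]]]]]
[S [NP [Pron they]] [VP [AdvP [Adv recently]] [VP [VP [AdvP [Adv silently]] [VP [V saw] [NP [Det that] [N critic]]]] [Conj or] [VP [V told] [NP [Pron she]]]]]]
The trees differ in how a recursive rule is bracketed over the same span.

3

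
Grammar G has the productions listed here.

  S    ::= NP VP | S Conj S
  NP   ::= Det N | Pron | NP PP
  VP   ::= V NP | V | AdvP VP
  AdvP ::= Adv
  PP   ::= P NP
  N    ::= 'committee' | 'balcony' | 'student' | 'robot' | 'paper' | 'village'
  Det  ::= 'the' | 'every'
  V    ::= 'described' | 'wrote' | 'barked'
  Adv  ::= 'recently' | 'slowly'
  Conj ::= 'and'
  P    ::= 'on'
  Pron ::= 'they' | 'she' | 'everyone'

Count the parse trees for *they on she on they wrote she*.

2

The two bracketings:
[S [NP [NP [Pron they]] [PP [P on] [NP [NP [Pron she]] [PP [P on] [NP [Pron they]]]]]] [VP [V wrote] [NP [Pron she]]]]
[S [NP [NP [NP [Pron they]] [PP [P on] [NP [Pron she]]]] [PP [P on] [NP [Pron they]]]] [VP [V wrote] [NP [Pron she]]]]
The trees differ in how a recursive rule is bracketed over the same span.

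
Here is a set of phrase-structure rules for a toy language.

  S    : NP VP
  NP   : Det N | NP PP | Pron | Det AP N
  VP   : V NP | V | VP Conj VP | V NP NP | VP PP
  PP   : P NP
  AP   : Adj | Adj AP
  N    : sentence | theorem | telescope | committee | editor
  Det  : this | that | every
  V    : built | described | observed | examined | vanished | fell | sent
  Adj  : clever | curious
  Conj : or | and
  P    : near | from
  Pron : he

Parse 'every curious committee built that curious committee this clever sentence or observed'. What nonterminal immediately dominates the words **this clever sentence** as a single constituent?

[S [NP [Det every] [AP [Adj curious]] [N committee]] [VP [VP [V built] [NP [Det that] [AP [Adj curious]] [N committee]] [NP [Det this] [AP [Adj clever]] [N sentence]]] [Conj or] [VP [V observed]]]]
The span 'this clever sentence' is the NP node built by NP → Det AP N.

NP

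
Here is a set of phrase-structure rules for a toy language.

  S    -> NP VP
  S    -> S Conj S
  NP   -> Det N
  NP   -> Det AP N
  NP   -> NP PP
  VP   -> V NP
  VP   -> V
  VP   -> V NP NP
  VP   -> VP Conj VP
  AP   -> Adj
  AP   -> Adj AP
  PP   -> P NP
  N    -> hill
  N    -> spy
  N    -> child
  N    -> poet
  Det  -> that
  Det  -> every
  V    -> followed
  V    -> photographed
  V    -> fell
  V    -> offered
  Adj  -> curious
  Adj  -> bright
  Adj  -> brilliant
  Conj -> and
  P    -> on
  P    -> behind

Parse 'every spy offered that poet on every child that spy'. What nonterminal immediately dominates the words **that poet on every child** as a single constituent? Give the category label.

NP

[S [NP [Det every] [N spy]] [VP [V offered] [NP [NP [Det that] [N poet]] [PP [P on] [NP [Det every] [N child]]]] [NP [Det that] [N spy]]]]
The span 'that poet on every child' is the NP node built by NP → NP PP.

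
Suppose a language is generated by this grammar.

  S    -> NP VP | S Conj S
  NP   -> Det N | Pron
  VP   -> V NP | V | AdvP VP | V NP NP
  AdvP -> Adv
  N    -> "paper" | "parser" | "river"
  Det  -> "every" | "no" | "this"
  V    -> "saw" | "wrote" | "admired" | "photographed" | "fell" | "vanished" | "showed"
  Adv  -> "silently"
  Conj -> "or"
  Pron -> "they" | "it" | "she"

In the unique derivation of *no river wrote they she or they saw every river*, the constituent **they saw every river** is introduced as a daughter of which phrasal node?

S

[S [S [NP [Det no] [N river]] [VP [V wrote] [NP [Pron they]] [NP [Pron she]]]] [Conj or] [S [NP [Pron they]] [VP [V saw] [NP [Det every] [N river]]]]]
The span 'they saw every river' is the S node built by S → NP VP.
Its mother is the S built by S → S Conj S.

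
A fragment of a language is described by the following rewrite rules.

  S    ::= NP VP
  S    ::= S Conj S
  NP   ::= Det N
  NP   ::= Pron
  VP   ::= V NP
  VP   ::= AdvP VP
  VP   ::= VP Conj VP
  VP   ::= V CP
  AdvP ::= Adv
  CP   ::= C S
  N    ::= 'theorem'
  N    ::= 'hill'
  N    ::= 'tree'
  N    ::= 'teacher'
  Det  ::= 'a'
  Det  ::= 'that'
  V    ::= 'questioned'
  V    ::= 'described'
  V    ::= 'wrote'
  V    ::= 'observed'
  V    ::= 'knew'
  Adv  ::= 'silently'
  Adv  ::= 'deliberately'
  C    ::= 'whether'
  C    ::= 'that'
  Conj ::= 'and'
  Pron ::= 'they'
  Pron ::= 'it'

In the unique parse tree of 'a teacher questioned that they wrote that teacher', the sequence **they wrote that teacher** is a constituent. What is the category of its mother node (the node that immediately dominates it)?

CP

S
  NP
    Det: a
    N: teacher
  VP
    V: questioned
    CP
      C: that
      S
        NP
          Pron: they
        VP
          V: wrote
          NP
            Det: that
            N: teacher
The span 'they wrote that teacher' is the S node built by S → NP VP.
Its mother is the CP built by CP → C S.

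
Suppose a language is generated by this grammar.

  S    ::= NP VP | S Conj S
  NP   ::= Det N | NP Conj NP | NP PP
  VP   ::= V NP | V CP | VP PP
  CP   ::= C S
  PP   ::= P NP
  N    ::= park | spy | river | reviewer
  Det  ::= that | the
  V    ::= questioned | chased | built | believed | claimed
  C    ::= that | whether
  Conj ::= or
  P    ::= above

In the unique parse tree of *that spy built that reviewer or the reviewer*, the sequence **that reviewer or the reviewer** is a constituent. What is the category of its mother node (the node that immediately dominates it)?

[S [NP [Det that] [N spy]] [VP [V built] [NP [NP [Det that] [N reviewer]] [Conj or] [NP [Det the] [N reviewer]]]]]
The span 'that reviewer or the reviewer' is the NP node built by NP → NP Conj NP.
Its mother is the VP built by VP → V NP.

VP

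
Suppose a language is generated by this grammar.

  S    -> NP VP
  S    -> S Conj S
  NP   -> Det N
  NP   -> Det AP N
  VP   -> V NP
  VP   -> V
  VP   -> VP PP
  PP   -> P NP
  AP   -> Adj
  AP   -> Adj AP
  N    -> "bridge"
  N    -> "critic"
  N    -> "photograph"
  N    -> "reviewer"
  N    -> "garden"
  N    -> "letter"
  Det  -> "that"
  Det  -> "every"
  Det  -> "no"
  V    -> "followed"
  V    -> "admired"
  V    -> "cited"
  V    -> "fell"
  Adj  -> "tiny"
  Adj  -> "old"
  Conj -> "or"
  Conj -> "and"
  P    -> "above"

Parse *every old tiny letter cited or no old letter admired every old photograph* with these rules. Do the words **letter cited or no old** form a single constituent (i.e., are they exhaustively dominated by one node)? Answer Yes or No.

No

[S [S [NP [Det every] [AP [Adj old] [AP [Adj tiny]]] [N letter]] [VP [V cited]]] [Conj or] [S [NP [Det no] [AP [Adj old]] [N letter]] [VP [V admired] [NP [Det every] [AP [Adj old]] [N photograph]]]]]
The smallest constituent containing 'letter cited or no old' is the S spanning 'every old tiny letter cited or no old letter admired every old photograph'; no single node in the tree dominates exactly the given words.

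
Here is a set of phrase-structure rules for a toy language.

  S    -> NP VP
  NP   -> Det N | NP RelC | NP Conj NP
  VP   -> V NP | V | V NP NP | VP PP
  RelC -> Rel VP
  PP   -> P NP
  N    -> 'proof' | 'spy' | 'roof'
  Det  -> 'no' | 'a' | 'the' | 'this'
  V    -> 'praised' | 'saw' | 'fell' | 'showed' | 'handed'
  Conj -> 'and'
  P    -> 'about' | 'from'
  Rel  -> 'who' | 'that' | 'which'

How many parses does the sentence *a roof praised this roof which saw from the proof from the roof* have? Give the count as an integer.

Two of the 3 distinct bracketings:
[S [NP [Det a] [N roof]] [VP [V praised] [NP [NP [Det this] [N roof]] [RelC [Rel which] [VP [VP [VP [V saw]] [PP [P from] [NP [Det the] [N proof]]]] [PP [P from] [NP [Det the] [N roof]]]]]]]]
[S [NP [Det a] [N roof]] [VP [VP [V praised] [NP [NP [Det this] [N roof]] [RelC [Rel which] [VP [VP [V saw]] [PP [P from] [NP [Det the] [N proof]]]]]]] [PP [P from] [NP [Det the] [N roof]]]]]
The trees differ in how a recursive rule is bracketed over the same span.

3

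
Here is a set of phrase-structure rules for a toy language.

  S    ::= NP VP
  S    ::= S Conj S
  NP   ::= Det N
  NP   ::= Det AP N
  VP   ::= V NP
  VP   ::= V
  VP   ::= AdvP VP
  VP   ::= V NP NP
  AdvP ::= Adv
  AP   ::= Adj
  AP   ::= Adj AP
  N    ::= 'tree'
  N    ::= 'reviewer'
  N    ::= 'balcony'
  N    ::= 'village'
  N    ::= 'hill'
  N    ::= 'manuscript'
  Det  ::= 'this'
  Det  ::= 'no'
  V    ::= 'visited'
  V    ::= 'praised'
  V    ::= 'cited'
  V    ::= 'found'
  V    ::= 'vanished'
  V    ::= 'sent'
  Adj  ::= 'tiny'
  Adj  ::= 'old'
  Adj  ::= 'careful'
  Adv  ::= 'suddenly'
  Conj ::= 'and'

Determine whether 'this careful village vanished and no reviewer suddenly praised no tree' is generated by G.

S
  S
    NP
      Det: this
      AP
        Adj: careful
      N: village
    VP
      V: vanished
  Conj: and
  S
    NP
      Det: no
      N: reviewer
    VP
      AdvP
        Adv: suddenly
      VP
        V: praised
        NP
          Det: no
          N: tree
Every word is introduced by a lexical rule and the phrasal rules combine the resulting categories into a single S.

Grammatical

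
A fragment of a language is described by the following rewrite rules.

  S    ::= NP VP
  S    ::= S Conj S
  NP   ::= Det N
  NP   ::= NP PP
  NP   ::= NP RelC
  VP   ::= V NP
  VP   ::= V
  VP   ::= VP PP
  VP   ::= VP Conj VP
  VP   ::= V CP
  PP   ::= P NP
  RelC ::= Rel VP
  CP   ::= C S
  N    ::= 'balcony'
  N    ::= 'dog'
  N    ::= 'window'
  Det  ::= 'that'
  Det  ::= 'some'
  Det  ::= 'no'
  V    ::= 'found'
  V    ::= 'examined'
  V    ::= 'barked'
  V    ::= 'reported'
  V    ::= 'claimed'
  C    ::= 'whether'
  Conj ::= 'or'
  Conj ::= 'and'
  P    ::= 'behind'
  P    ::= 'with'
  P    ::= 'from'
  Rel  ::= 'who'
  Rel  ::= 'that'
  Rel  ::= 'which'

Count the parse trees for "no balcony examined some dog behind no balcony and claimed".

2

The two bracketings:
[S [NP [Det no] [N balcony]] [VP [VP [V examined] [NP [NP [Det some] [N dog]] [PP [P behind] [NP [Det no] [N balcony]]]]] [Conj and] [VP [V claimed]]]]
[S [NP [Det no] [N balcony]] [VP [VP [VP [V examined] [NP [Det some] [N dog]]] [PP [P behind] [NP [Det no] [N balcony]]]] [Conj and] [VP [V claimed]]]]
The difference turns on whether NP → NP PP is used at the relevant span, versus an alternative expansion of NP.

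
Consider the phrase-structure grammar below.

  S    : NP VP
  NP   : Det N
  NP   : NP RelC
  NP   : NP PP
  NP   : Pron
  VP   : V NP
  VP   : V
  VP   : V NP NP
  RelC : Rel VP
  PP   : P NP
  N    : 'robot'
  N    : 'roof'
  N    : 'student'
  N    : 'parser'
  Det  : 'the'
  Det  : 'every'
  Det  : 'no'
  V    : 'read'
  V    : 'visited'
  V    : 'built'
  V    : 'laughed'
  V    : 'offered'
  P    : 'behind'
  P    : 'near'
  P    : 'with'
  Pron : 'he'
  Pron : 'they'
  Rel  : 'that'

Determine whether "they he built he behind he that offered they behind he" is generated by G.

Ungrammatical

For S → NP VP, the only prefix that parses as NP is 'they', but the remainder 'he built he behind he that offered they behind he' is not a VP under these rules.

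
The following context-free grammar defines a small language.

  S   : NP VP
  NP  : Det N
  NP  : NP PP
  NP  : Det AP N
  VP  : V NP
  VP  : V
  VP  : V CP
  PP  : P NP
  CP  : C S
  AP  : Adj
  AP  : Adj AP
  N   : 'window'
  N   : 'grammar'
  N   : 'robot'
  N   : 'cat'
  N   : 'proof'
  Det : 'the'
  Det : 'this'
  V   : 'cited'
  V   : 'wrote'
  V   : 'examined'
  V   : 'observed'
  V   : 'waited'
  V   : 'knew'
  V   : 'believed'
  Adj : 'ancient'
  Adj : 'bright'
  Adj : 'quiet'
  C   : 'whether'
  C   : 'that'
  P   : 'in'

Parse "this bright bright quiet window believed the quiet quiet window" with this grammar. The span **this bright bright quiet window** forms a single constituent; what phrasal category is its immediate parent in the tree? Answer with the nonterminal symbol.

S

[S [NP [Det this] [AP [Adj bright] [AP [Adj bright] [AP [Adj quiet]]]] [N window]] [VP [V believed] [NP [Det the] [AP [Adj quiet] [AP [Adj quiet]]] [N window]]]]
The span 'this bright bright quiet window' is the NP node built by NP → Det AP N.
Its mother is the S built by S → NP VP.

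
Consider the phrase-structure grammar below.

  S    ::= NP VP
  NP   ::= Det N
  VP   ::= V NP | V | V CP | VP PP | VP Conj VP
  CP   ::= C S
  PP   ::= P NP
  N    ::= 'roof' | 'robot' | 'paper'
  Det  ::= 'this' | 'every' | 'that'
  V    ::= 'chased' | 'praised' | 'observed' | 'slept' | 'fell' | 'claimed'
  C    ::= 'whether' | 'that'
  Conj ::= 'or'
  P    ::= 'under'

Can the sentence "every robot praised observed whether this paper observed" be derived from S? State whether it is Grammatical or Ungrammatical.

Ungrammatical

A V word can never sit immediately before a V word in any string this grammar generates, so the substring 'praised observed' rules out a derivation.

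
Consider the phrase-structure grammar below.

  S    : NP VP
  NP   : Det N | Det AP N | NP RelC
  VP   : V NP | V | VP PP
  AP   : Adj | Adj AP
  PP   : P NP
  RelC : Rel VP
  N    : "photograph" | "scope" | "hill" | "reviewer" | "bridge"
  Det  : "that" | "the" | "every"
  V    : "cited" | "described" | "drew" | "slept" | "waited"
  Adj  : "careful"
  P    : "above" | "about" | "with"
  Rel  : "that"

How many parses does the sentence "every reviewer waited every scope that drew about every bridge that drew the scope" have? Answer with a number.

3

Two of the 3 distinct bracketings:
[S [NP [Det every] [N reviewer]] [VP [V waited] [NP [NP [Det every] [N scope]] [RelC [Rel that] [VP [VP [V drew]] [PP [P about] [NP [NP [Det every] [N bridge]] [RelC [Rel that] [VP [V drew] [NP [Det the] [N scope]]]]]]]]]]]
[S [NP [Det every] [N reviewer]] [VP [V waited] [NP [NP [NP [Det every] [N scope]] [RelC [Rel that] [VP [VP [V drew]] [PP [P about] [NP [Det every] [N bridge]]]]]] [RelC [Rel that] [VP [V drew] [NP [Det the] [N scope]]]]]]]
The trees differ in how a recursive rule is bracketed over the same span.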